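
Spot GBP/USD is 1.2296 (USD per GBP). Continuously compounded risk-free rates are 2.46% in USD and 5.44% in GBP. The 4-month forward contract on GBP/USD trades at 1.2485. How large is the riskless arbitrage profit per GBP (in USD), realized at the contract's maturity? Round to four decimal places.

Fair forward: F* = S·e^(carry·T), with carry = (r_USD − r_GBP) = 0.0246 − 0.0544 = -0.0298
F* = 1.2296 · e^(-0.0298 × 4/12) = 1.2296 · e^-0.009933 = 1.2296 × 0.990116 = 1.2174
Market 1.2485 > fair 1.2174: forward overpriced → cash-and-carry (buy spot, short the forward).
At maturity, profit = |F_mkt − F*| = |1.2485 − 1.2174| = 0.0311 per GBP (in USD)

0.0311 per GBP (in USD)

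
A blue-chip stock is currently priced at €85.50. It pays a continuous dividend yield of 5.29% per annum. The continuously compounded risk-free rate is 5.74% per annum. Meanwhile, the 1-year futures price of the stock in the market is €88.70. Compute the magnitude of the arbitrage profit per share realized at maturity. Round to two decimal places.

€2.81 per share

Fair futures: F* = S·e^(carry·T), with carry = (r − q) = 0.0574 − 0.0529 = 0.0045
F* = 85.50 · e^(0.0045 × 1) = 85.50 · e^0.004500 = 85.50 × 1.004510 = €85.8856
Market €88.70 > fair €85.8856: forward overpriced → cash-and-carry (buy spot, short the forward).
At maturity, profit = |F_mkt − F*| = |88.70 − 85.8856| = €2.81 per share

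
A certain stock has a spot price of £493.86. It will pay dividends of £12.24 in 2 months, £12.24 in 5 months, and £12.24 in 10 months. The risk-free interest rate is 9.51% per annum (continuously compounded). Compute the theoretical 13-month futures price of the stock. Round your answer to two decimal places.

PV(dividends) I = 12.24·e^(−0.0951·2/12) + 12.24·e^(−0.0951·5/12) + 12.24·e^(−0.0951·10/12)
I = 12.0475 + 11.7645 + 11.3074 = 35.1194
F = (S − I)·e^(rT) = (493.86 − 35.1194) · e^(0.0951·13/12)
= 458.7406 · e^0.103025 = 458.7406 × 1.108519 = £508.52

£508.52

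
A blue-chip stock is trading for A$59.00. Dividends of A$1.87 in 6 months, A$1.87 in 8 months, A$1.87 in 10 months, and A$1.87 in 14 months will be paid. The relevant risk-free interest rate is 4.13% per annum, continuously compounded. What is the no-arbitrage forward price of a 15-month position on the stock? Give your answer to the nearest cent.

A$54.50

PV(dividends) I = 1.87·e^(−0.0413·6/12) + 1.87·e^(−0.0413·8/12) + 1.87·e^(−0.0413·10/12) + 1.87·e^(−0.0413·14/12)
I = 1.8318 + 1.8192 + 1.8067 + 1.7820 = 7.2397
F = (S − I)·e^(rT) = (59.00 − 7.2397) · e^(0.0413·15/12)
= 51.7603 · e^0.051625 = 51.7603 × 1.052981 = A$54.50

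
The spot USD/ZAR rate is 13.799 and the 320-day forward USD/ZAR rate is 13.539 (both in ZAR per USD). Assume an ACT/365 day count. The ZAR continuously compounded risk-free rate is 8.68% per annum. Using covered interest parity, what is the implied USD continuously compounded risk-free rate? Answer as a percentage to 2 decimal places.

10.85%

F = S·e^((r_ZAR − r_USD)T) ⇒ r_USD = r_ZAR − ln(F/S)/T
ln(13.539/13.799) = -0.019022; /(320/365) = -0.021697
r_USD = 0.0868 + 0.021697 = 0.108497
r_USD = 10.85%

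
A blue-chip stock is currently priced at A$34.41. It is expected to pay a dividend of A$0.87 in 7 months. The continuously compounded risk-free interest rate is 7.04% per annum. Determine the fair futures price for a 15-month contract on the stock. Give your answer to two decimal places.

PV(dividends) I = 0.87·e^(−0.0704·7/12)
I = 0.8350
F = (S − I)·e^(rT) = (34.41 − 0.8350) · e^(0.0704·15/12)
= 33.5750 · e^0.088000 = 33.5750 × 1.091988 = A$36.66

A$36.66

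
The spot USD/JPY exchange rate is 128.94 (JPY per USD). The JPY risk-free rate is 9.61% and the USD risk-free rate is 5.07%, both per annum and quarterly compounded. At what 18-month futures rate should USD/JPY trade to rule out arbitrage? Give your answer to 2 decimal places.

137.86

By covered interest parity, F = S · (1+r_JPY/4)^(4T) / (1+r_USD/4)^(4T)
= 128.94 × 1.153090 / 1.078501 = 128.94 × 1.069160
F = 137.86 JPY per USD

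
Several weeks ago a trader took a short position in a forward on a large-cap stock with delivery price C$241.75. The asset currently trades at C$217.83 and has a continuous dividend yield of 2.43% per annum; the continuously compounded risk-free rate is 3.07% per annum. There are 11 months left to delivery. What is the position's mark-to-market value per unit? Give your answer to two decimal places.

C$22.01

Current fair forward for the remaining 11 months: F = S·e^((r − q)·T), (r − q) = 0.0307 − 0.0243 = 0.0064
F = 217.83 · e^(0.0064 × 11/12) = 217.83 × 1.005884 = 219.1117
Value of long forward = (F − K)·e^(−rT) = (219.1117 − 241.75) · e^(−0.0307·11/12)
= -22.6383 × 0.972251 = -22.01
Short position value = −(long value) = C$22.01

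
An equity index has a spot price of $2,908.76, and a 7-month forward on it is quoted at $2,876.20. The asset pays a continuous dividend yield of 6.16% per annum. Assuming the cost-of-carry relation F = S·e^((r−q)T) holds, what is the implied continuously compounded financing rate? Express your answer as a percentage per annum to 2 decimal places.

From F = S·e^((r−q)T): (r − q) = ln(F/S)/T
ln(2876.20/2908.76) = ln(0.988806) = -0.011257
(r − q) = -0.011257 / (7/12) = -0.019298
r = ln(F/S)/T + q = -0.019298 + 0.0616 = 0.042302
r = 4.23%

4.23%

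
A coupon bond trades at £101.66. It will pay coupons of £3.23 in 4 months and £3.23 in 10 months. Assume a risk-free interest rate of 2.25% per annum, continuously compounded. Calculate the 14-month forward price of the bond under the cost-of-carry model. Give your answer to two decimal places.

£97.82

PV(coupons) I = 3.23·e^(−0.0225·4/12) + 3.23·e^(−0.0225·10/12)
I = 3.2059 + 3.1700 = 6.3759
F = (S − I)·e^(rT) = (101.66 − 6.3759) · e^(0.0225·14/12)
= 95.2841 · e^0.026250 = 95.2841 × 1.026598 = £97.82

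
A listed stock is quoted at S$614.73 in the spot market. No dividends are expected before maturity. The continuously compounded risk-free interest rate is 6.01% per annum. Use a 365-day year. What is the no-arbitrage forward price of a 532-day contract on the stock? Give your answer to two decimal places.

S$671.01

F = S·e^(rT) = 614.73 · e^(0.0601 × 532/365)
= 614.73 · e^0.087598 = 614.73 × 1.091549
F = S$671.01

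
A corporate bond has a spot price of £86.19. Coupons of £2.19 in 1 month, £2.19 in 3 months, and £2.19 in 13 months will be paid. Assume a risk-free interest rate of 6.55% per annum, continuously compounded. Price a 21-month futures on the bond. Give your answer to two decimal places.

£89.51

PV(coupons) I = 2.19·e^(−0.0655·1/12) + 2.19·e^(−0.0655·3/12) + 2.19·e^(−0.0655·13/12)
I = 2.1781 + 2.1544 + 2.0400 = 6.3725
F = (S − I)·e^(rT) = (86.19 − 6.3725) · e^(0.0655·21/12)
= 79.8175 · e^0.114625 = 79.8175 × 1.121453 = £89.51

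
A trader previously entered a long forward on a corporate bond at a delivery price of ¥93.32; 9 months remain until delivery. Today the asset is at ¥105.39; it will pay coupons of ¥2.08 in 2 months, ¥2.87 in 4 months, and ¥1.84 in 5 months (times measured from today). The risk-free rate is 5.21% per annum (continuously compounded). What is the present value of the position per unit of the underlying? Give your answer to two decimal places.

PV(remaining coupons) I = 2.08·e^(−0.0521·2/12) + 2.87·e^(−0.0521·4/12) + 1.84·e^(−0.0521·5/12) = 6.6831
Current forward F = (S − I)·e^(rT) = (105.39 − 6.6831)·e^(0.0521·9/12) = 98.7069 × 1.039848 = 102.6402
Value (long) = (F − K)·e^(−rT) = (102.6402 − 93.32) × 0.961679 = 8.9630
Value = ¥8.96

¥8.96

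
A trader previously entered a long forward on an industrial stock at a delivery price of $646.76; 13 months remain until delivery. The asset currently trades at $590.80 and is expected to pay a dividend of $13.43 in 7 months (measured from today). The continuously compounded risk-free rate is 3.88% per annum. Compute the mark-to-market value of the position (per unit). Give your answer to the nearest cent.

-$42.47

PV(remaining dividends) I = 13.43·e^(−0.0388·7/12) = 13.1294
Current forward F = (S − I)·e^(rT) = (590.80 − 13.1294)·e^(0.0388·13/12) = 577.6706 × 1.042929 = 602.4694
Value (long) = (F − K)·e^(−rT) = (602.4694 − 646.76) × 0.958838 = -42.4675
Value = -$42.47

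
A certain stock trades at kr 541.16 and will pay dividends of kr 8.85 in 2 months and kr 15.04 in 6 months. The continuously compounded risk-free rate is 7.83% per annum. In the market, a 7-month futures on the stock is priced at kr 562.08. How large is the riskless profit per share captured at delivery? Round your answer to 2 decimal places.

PV(dividends) I = 8.85·e^(−0.0783·2/12) + 15.04·e^(−0.0783·6/12) = 23.1978
Fair futures F* = (S − I)·e^(rT) = (541.16 − 23.1978)·e^0.045675 = 517.9622 × 1.046734 = 542.1686
Market kr 562.08 > fair 542.1686: forward overpriced → cash-and-carry (borrow at r, buy the stock and collect the dividends, short the forward).
Profit at T = |F_mkt − F*| = |562.08 − 542.1686| = kr 19.91 per share

kr 19.91 per share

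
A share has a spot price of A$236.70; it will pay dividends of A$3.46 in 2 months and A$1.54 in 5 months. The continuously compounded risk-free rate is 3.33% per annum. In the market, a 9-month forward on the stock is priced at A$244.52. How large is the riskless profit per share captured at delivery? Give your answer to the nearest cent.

A$6.92 per share

PV(dividends) I = 3.46·e^(−0.0333·2/12) + 1.54·e^(−0.0333·5/12) = 4.9596
Fair forward F* = (S − I)·e^(rT) = (236.70 − 4.9596)·e^0.024975 = 231.7404 × 1.025289 = 237.6009
Market A$244.52 > fair 237.6009: forward overpriced → cash-and-carry (borrow at r, buy the stock and collect the dividends, short the forward).
Profit at T = |F_mkt − F*| = |244.52 − 237.6009| = A$6.92 per share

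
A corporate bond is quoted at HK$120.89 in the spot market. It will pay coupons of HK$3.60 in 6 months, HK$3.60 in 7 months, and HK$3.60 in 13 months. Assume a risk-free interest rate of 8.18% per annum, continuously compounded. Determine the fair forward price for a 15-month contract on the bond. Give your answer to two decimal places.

PV(coupons) I = 3.60·e^(−0.0818·6/12) + 3.60·e^(−0.0818·7/12) + 3.60·e^(−0.0818·13/12)
I = 3.4557 + 3.4323 + 3.2947 = 10.1827
F = (S − I)·e^(rT) = (120.89 − 10.1827) · e^(0.0818·15/12)
= 110.7073 · e^0.102250 = 110.7073 × 1.107660 = HK$122.63

HK$122.63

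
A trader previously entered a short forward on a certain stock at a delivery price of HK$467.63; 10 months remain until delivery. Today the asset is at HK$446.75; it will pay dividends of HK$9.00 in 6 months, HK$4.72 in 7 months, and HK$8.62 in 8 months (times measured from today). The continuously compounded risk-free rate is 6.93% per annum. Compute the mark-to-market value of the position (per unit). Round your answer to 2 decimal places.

HK$16.10

PV(remaining dividends) I = 9.00·e^(−0.0693·6/12) + 4.72·e^(−0.0693·7/12) + 8.62·e^(−0.0693·8/12) = 21.4573
Current forward F = (S − I)·e^(rT) = (446.75 − 21.4573)·e^(0.0693·10/12) = 425.2927 × 1.059450 = 450.5764
Value (long) = (F − K)·e^(−rT) = (450.5764 − 467.63) × 0.943886 = -16.0967
Short position value = −(long value) = HK$16.10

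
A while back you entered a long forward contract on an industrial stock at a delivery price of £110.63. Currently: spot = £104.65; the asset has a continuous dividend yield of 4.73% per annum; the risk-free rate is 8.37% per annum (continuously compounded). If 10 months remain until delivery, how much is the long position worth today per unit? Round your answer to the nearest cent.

-£2.57

Current fair forward for the remaining 10 months: F = S·e^((r − q)·T), (r − q) = 0.0837 − 0.0473 = 0.0364
F = 104.65 · e^(0.0364 × 10/12) = 104.65 × 1.030798 = 107.8730
Value of long forward = (F − K)·e^(−rT) = (107.8730 − 110.63) · e^(−0.0837·10/12)
= -2.7570 × 0.932627 = -2.57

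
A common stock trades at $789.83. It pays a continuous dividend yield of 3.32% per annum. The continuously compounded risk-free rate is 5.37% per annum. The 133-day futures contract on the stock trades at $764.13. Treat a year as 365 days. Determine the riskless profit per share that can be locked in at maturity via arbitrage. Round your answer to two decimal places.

Fair futures: F* = S·e^(carry·T), with carry = (r − q) = 0.0537 − 0.0332 = 0.0205
F* = 789.83 · e^(0.0205 × 133/365) = 789.83 · e^0.007470 = 789.83 × 1.007498 = $795.7521
Market $764.13 < fair $795.7521: forward underpriced → reverse cash-and-carry (short spot, go long the forward).
At maturity, profit = |F_mkt − F*| = |764.13 − 795.7521| = $31.62 per share

$31.62 per share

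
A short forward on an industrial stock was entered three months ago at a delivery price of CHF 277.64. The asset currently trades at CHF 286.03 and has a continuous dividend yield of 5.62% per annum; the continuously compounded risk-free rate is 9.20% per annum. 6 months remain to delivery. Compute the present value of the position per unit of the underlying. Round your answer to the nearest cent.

Current fair forward for the remaining 6 months: F = S·e^((r − q)·T), (r − q) = 0.0920 − 0.0562 = 0.0358
F = 286.03 · e^(0.0358 × 6/12) = 286.03 × 1.018061 = 291.1960
Value of long forward = (F − K)·e^(−rT) = (291.1960 − 277.64) · e^(−0.0920·6/12)
= 13.5560 × 0.955042 = 12.95
Short position value = −(long value) = -CHF 12.95

-CHF 12.95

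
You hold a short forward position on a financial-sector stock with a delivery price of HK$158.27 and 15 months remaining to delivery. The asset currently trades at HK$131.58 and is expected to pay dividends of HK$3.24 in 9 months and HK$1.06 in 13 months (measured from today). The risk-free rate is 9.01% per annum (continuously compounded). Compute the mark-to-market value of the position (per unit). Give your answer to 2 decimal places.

HK$13.82

PV(remaining dividends) I = 3.24·e^(−0.0901·9/12) + 1.06·e^(−0.0901·13/12) = 3.9897
Current forward F = (S − I)·e^(rT) = (131.58 − 3.9897)·e^(0.0901·15/12) = 127.5903 × 1.119212 = 142.8006
Value (long) = (F − K)·e^(−rT) = (142.8006 − 158.27) × 0.893486 = -13.8217
Short position value = −(long value) = HK$13.82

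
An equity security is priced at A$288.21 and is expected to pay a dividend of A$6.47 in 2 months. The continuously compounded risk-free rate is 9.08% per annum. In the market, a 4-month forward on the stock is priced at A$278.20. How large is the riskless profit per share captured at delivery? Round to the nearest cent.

A$12.30 per share

PV(dividends) I = 6.47·e^(−0.0908·2/12) = 6.3728
Fair forward F* = (S − I)·e^(rT) = (288.21 − 6.3728)·e^0.030267 = 281.8372 × 1.030730 = 290.4981
Market A$278.20 < fair 290.4981: forward underpriced → reverse cash-and-carry (short the stock, invest proceeds at r, pay the dividends, go long the forward).
Profit at T = |F_mkt − F*| = |278.20 − 290.4981| = A$12.30 per share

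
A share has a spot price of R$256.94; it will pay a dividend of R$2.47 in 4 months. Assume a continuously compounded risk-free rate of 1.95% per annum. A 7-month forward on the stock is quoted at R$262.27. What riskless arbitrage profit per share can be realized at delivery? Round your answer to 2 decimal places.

PV(dividends) I = 2.47·e^(−0.0195·4/12) = 2.4540
Fair forward F* = (S − I)·e^(rT) = (256.94 − 2.4540)·e^0.011375 = 254.4860 × 1.011440 = 257.3973
Market R$262.27 > fair 257.3973: forward overpriced → cash-and-carry (borrow at r, buy the stock and collect the dividends, short the forward).
Profit at T = |F_mkt − F*| = |262.27 − 257.3973| = R$4.87 per share

R$4.87 per share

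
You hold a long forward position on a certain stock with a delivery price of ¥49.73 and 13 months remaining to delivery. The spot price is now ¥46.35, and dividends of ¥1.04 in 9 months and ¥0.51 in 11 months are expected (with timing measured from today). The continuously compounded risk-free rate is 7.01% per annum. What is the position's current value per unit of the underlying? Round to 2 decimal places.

-¥1.21

PV(remaining dividends) I = 1.04·e^(−0.0701·9/12) + 0.51·e^(−0.0701·11/12) = 1.4650
Current forward F = (S − I)·e^(rT) = (46.35 − 1.4650)·e^(0.0701·13/12) = 44.8850 × 1.078900 = 48.4264
Value (long) = (F − K)·e^(−rT) = (48.4264 − 49.73) × 0.926870 = -1.2083
Value = -¥1.21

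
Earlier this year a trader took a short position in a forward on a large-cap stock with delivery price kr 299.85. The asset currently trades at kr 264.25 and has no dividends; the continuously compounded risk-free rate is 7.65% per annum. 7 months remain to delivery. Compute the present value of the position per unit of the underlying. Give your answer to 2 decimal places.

kr 22.51

Current fair forward for the remaining 7 months: F = S·e^(r·T), r = 0.0765
F = 264.25 · e^(0.0765 × 7/12) = 264.25 × 1.045636 = 276.3093
Value of long forward = (F − K)·e^(−rT) = (276.3093 − 299.85) · e^(−0.0765·7/12)
= -23.5407 × 0.956356 = -22.51
Short position value = −(long value) = kr 22.51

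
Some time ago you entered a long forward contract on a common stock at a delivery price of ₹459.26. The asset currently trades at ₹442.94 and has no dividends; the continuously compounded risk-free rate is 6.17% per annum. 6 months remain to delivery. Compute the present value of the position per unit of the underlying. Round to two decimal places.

-₹2.37

Current fair forward for the remaining 6 months: F = S·e^(r·T), r = 0.0617
F = 442.94 · e^(0.0617 × 6/12) = 442.94 × 1.031331 = 456.8178
Value of long forward = (F − K)·e^(−rT) = (456.8178 − 459.26) · e^(−0.0617·6/12)
= -2.4422 × 0.969621 = -2.37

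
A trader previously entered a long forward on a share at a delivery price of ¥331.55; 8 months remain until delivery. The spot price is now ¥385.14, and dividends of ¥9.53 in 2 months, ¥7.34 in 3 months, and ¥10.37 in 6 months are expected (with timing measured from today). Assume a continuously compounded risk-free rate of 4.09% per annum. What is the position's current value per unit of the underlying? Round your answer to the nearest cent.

¥35.62

PV(remaining dividends) I = 9.53·e^(−0.0409·2/12) + 7.34·e^(−0.0409·3/12) + 10.37·e^(−0.0409·6/12) = 26.8907
Current forward F = (S − I)·e^(rT) = (385.14 − 26.8907)·e^(0.0409·8/12) = 358.2493 × 1.027642 = 368.1520
Value (long) = (F − K)·e^(−rT) = (368.1520 − 331.55) × 0.973102 = 35.6175
Value = ¥35.62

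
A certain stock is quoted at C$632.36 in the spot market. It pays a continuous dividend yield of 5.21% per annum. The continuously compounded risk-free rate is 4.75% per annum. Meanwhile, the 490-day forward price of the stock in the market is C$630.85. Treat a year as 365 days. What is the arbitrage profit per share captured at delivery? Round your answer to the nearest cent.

C$2.38 per share

Fair forward: F* = S·e^(carry·T), with carry = (r − q) = 0.0475 − 0.0521 = -0.0046
F* = 632.36 · e^(-0.0046 × 490/365) = 632.36 · e^-0.006175 = 632.36 × 0.993844 = C$628.4672
Market C$630.85 > fair C$628.4672: forward overpriced → cash-and-carry (buy spot, short the forward).
At maturity, profit = |F_mkt − F*| = |630.85 − 628.4672| = C$2.38 per share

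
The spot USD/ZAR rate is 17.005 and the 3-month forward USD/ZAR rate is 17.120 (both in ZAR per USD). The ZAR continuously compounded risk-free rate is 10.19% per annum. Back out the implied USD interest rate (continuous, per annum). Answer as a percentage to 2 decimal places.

7.49%

F = S·e^((r_ZAR − r_USD)T) ⇒ r_USD = r_ZAR − ln(F/S)/T
ln(17.120/17.005) = 0.006740; /(3/12) = 0.026960
r_USD = 0.1019 − 0.026960 = 0.074940
r_USD = 7.49%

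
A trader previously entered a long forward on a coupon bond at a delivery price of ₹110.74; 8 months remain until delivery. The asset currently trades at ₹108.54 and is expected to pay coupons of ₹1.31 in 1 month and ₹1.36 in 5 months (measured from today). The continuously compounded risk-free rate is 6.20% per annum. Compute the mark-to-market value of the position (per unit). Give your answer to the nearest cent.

-₹0.34

PV(remaining coupons) I = 1.31·e^(−0.0620·1/12) + 1.36·e^(−0.0620·5/12) = 2.6286
Current forward F = (S − I)·e^(rT) = (108.54 − 2.6286)·e^(0.0620·8/12) = 105.9114 × 1.042199 = 110.3808
Value (long) = (F − K)·e^(−rT) = (110.3808 − 110.74) × 0.959509 = -0.3447
Value = -₹0.34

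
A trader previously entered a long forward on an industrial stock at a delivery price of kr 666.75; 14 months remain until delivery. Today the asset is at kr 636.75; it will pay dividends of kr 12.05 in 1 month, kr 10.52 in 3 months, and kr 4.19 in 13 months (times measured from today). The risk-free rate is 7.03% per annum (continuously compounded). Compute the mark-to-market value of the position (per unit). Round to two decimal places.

PV(remaining dividends) I = 12.05·e^(−0.0703·1/12) + 10.52·e^(−0.0703·3/12) + 4.19·e^(−0.0703·13/12) = 26.1991
Current forward F = (S − I)·e^(rT) = (636.75 − 26.1991)·e^(0.0703·14/12) = 610.5509 × 1.085474 = 662.7371
Value (long) = (F − K)·e^(−rT) = (662.7371 − 666.75) × 0.921257 = -3.6969
Value = -kr 3.70

-kr 3.70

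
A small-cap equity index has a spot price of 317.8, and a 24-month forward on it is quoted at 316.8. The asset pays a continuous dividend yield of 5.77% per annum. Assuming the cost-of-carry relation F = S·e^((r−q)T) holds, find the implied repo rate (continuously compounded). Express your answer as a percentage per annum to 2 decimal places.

From F = S·e^((r−q)T): (r − q) = ln(F/S)/T
ln(316.8/317.8) = ln(0.996853) = -0.003152
(r − q) = -0.003152 / (24/12) = -0.001576
r = ln(F/S)/T + q = -0.001576 + 0.0577 = 0.056124
r = 5.61%

5.61%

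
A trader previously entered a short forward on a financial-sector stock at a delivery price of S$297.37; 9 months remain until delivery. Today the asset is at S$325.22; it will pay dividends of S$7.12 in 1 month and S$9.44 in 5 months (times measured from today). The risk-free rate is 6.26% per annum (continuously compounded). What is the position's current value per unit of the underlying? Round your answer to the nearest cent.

PV(remaining dividends) I = 7.12·e^(−0.0626·1/12) + 9.44·e^(−0.0626·5/12) = 16.2799
Current forward F = (S − I)·e^(rT) = (325.22 − 16.2799)·e^(0.0626·9/12) = 308.9401 × 1.048070 = 323.7909
Value (long) = (F − K)·e^(−rT) = (323.7909 − 297.37) × 0.954135 = 25.2091
Short position value = −(long value) = -S$25.21

-S$25.21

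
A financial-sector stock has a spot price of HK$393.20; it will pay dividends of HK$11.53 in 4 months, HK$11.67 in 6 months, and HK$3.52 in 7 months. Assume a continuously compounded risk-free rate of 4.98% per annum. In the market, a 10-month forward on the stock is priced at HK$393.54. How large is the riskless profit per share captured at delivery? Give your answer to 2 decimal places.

HK$10.93 per share

PV(dividends) I = 11.53·e^(−0.0498·4/12) + 11.67·e^(−0.0498·6/12) + 3.52·e^(−0.0498·7/12) = 26.1424
Fair forward F* = (S − I)·e^(rT) = (393.20 − 26.1424)·e^0.041500 = 367.0576 × 1.042373 = 382.6109
Market HK$393.54 > fair 382.6109: forward overpriced → cash-and-carry (borrow at r, buy the stock and collect the dividends, short the forward).
Profit at T = |F_mkt − F*| = |393.54 − 382.6109| = HK$10.93 per share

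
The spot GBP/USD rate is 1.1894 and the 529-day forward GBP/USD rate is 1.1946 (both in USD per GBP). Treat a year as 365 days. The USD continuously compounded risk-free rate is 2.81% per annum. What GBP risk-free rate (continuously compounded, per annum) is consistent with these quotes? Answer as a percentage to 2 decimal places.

F = S·e^((r_USD − r_GBP)T) ⇒ r_GBP = r_USD − ln(F/S)/T
ln(1.1946/1.1894) = 0.004362; /(529/365) = 0.003010
r_GBP = 0.0281 − 0.003010 = 0.025090
r_GBP = 2.51%

2.51%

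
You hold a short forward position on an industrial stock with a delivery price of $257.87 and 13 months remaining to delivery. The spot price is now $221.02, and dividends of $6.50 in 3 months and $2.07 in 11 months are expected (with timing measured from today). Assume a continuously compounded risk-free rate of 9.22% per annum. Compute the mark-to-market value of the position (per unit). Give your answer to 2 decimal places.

$20.59

PV(remaining dividends) I = 6.50·e^(−0.0922·3/12) + 2.07·e^(−0.0922·11/12) = 8.2541
Current forward F = (S − I)·e^(rT) = (221.02 − 8.2541)·e^(0.0922·13/12) = 212.7659 × 1.105042 = 235.1153
Value (long) = (F − K)·e^(−rT) = (235.1153 − 257.87) × 0.904943 = -20.5917
Short position value = −(long value) = $20.59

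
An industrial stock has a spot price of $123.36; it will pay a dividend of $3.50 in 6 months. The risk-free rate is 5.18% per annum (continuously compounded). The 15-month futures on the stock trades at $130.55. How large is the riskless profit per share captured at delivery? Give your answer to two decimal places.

PV(dividends) I = 3.50·e^(−0.0518·6/12) = 3.4105
Fair futures F* = (S − I)·e^(rT) = (123.36 − 3.4105)·e^0.064750 = 119.9495 × 1.066892 = 127.9732
Market $130.55 > fair 127.9732: forward overpriced → cash-and-carry (borrow at r, buy the stock and collect the dividends, short the forward).
Profit at T = |F_mkt − F*| = |130.55 − 127.9732| = $2.58 per share

$2.58 per share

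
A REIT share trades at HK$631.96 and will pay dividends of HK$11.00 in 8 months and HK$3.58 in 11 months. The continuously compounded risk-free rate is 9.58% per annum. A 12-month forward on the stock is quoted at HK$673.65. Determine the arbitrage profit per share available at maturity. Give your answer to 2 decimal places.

PV(dividends) I = 11.00·e^(−0.0958·8/12) + 3.58·e^(−0.0958·11/12) = 13.5985
Fair forward F* = (S − I)·e^(rT) = (631.96 − 13.5985)·e^0.095800 = 618.3615 × 1.100539 = 680.5309
Market HK$673.65 < fair 680.5309: forward underpriced → reverse cash-and-carry (short the stock, invest proceeds at r, pay the dividends, go long the forward).
Profit at T = |F_mkt − F*| = |673.65 − 680.5309| = HK$6.88 per share

HK$6.88 per share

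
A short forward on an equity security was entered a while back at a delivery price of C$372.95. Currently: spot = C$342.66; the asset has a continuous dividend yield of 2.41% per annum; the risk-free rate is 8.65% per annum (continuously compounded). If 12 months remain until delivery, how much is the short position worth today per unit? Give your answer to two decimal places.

C$7.55

Current fair forward for the remaining 12 months: F = S·e^((r − q)·T), (r − q) = 0.0865 − 0.0241 = 0.0624
F = 342.66 · e^(0.0624 × 12/12) = 342.66 × 1.064388 = 364.7232
Value of long forward = (F − K)·e^(−rT) = (364.7232 − 372.95) · e^(−0.0865·12/12)
= -8.2268 × 0.917136 = -7.55
Short position value = −(long value) = C$7.55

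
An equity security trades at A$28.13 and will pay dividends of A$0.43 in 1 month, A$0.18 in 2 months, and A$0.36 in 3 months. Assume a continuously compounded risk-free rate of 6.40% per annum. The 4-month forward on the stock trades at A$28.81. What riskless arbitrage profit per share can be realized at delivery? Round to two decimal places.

A$1.05 per share

PV(dividends) I = 0.43·e^(−0.0640·1/12) + 0.18·e^(−0.0640·2/12) + 0.36·e^(−0.0640·3/12) = 0.9601
Fair forward F* = (S − I)·e^(rT) = (28.13 − 0.9601)·e^0.021333 = 27.1699 × 1.021562 = 27.7557
Market A$28.81 > fair 27.7557: forward overpriced → cash-and-carry (borrow at r, buy the stock and collect the dividends, short the forward).
Profit at T = |F_mkt − F*| = |28.81 − 27.7557| = A$1.05 per share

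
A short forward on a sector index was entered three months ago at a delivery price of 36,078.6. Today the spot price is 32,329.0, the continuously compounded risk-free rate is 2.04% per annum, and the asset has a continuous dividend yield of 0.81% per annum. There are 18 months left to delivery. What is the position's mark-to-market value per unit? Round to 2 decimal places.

3052.74

Current fair forward for the remaining 18 months: F = S·e^((r − q)·T), (r − q) = 0.0204 − 0.0081 = 0.0123
F = 32329.0 · e^(0.0123 × 18/12) = 32329.0 × 1.01862125 = 32931.0064
Value of long forward = (F − K)·e^(−rT) = (32931.0064 − 36078.6) · e^(−0.0204·18/12)
= -3147.5936 × 0.96986344 = -3052.74
Short position value = −(long value) = 3052.74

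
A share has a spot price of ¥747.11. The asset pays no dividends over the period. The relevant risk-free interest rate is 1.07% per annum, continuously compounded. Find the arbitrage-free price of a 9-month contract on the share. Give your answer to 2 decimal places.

¥753.13

F = S·e^(rT) = 747.11 · e^(0.0107 × 9/12)
= 747.11 · e^0.008025 = 747.11 × 1.008057
F = ¥753.13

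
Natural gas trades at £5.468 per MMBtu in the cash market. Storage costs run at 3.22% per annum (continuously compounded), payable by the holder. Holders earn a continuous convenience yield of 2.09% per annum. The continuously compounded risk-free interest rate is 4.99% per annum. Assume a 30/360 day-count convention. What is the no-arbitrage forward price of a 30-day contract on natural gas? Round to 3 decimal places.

Net carry = r + u − y = 0.0499 + 0.0322 − 0.0209 = 0.0612
F = S·e^((r+u−y)T) = 5.468 · e^(0.0612 × 30/360) = 5.468 · e^0.005100
= 5.468 × 1.005113 = £5.496 per MMBtu

£5.496 per MMBtu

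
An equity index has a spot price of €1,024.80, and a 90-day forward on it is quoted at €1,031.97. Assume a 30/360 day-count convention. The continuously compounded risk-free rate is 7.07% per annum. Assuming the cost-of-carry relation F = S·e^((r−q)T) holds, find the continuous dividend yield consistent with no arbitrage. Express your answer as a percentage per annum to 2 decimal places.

From F = S·e^((r−q)T): (r − q) = ln(F/S)/T
ln(1031.97/1024.80) = ln(1.006996) = 0.006972
(r − q) = 0.006972 / (90/360) = 0.027888
q = r − ln(F/S)/T = 0.0707 − 0.027888 = 0.042812
q = 4.28%

4.28%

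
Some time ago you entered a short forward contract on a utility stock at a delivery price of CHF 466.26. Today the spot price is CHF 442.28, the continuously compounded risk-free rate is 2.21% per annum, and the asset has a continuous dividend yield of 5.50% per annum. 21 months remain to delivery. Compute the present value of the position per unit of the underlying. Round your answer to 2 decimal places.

Current fair forward for the remaining 21 months: F = S·e^((r − q)·T), (r − q) = 0.0221 − 0.0550 = -0.0329
F = 442.28 · e^(-0.0329 × 21/12) = 442.28 × 0.944051 = 417.5349
Value of long forward = (F − K)·e^(−rT) = (417.5349 − 466.26) · e^(−0.0221·21/12)
= -48.7251 × 0.962063 = -46.88
Short position value = −(long value) = CHF 46.88

CHF 46.88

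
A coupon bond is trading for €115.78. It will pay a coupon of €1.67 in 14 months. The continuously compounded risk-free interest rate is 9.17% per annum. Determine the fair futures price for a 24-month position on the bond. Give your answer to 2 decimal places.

PV(coupons) I = 1.67·e^(−0.0917·14/12)
I = 1.5006
F = (S − I)·e^(rT) = (115.78 − 1.5006) · e^(0.0917·24/12)
= 114.2794 · e^0.183400 = 114.2794 × 1.201295 = €137.28

€137.28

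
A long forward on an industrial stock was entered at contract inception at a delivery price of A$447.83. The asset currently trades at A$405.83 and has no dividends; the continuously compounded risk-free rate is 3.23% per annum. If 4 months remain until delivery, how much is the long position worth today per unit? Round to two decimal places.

Current fair forward for the remaining 4 months: F = S·e^(r·T), r = 0.0323
F = 405.83 · e^(0.0323 × 4/12) = 405.83 × 1.010825 = 410.2231
Value of long forward = (F − K)·e^(−rT) = (410.2231 − 447.83) · e^(−0.0323·4/12)
= -37.6069 × 0.989291 = -37.20

-A$37.20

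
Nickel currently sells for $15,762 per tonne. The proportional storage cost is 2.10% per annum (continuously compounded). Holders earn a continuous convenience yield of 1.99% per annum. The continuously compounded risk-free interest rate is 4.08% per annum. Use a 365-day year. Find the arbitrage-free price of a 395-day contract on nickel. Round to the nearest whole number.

Net carry = r + u − y = 0.0408 + 0.0210 − 0.0199 = 0.0419
F = S·e^((r+u−y)T) = 15762 · e^(0.0419 × 395/365) = 15762 · e^0.045344
= 15762 × 1.046388 = $16,493 per tonne

$16,493 per tonne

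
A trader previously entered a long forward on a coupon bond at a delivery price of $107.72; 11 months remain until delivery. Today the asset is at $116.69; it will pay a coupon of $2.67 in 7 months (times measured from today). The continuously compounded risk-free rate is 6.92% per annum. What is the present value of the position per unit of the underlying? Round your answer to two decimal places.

PV(remaining coupons) I = 2.67·e^(−0.0692·7/12) = 2.5644
Current forward F = (S − I)·e^(rT) = (116.69 − 2.5644)·e^(0.0692·11/12) = 114.1256 × 1.065488 = 121.5995
Value (long) = (F − K)·e^(−rT) = (121.5995 − 107.72) × 0.938537 = 13.0264
Value = $13.03

$13.03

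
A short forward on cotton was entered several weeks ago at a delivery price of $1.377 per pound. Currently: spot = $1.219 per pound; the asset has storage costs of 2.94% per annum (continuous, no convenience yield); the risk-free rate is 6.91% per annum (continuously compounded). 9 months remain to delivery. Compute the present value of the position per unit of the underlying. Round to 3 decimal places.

$0.061 per pound

Current fair forward for the remaining 9 months: F = S·e^((r + u)·T), (r + u) = 0.0691 + 0.0294 = 0.0985
F = 1.219 · e^(0.0985 × 9/12) = 1.219 × 1.076672 = 1.3125
Value of long forward = (F − K)·e^(−rT) = (1.3125 − 1.377) · e^(−0.0691·9/12)
= -0.0645 × 0.949495 = -0.061
Short position value = −(long value) = $0.061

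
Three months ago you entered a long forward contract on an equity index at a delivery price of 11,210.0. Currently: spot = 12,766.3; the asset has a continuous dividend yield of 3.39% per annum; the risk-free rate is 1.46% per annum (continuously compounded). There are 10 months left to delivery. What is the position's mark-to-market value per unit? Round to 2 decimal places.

Current fair forward for the remaining 10 months: F = S·e^((r − q)·T), (r − q) = 0.0146 − 0.0339 = -0.0193
F = 12766.3 · e^(-0.0193 × 10/12) = 12766.3 × 0.98404531 = 12562.6176
Value of long forward = (F − K)·e^(−rT) = (12562.6176 − 11210.0) · e^(−0.0146·10/12)
= 1352.6176 × 0.98790705 = 1336.26

1336.26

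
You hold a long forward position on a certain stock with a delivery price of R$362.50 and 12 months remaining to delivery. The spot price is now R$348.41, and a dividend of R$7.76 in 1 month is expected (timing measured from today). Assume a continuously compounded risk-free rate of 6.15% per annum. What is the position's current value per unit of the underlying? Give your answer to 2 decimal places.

PV(remaining dividends) I = 7.76·e^(−0.0615·1/12) = 7.7203
Current forward F = (S − I)·e^(rT) = (348.41 − 7.7203)·e^(0.0615·12/12) = 340.6897 × 1.063430 = 362.2996
Value (long) = (F − K)·e^(−rT) = (362.2996 − 362.50) × 0.940353 = -0.1884
Value = -R$0.19

-R$0.19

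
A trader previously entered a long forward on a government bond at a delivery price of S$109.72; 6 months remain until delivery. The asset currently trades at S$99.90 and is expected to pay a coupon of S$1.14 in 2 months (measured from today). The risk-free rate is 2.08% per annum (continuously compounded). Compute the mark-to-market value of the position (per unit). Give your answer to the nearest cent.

-S$9.82

PV(remaining coupons) I = 1.14·e^(−0.0208·2/12) = 1.1361
Current forward F = (S − I)·e^(rT) = (99.90 − 1.1361)·e^(0.0208·6/12) = 98.7639 × 1.010454 = 99.7964
Value (long) = (F − K)·e^(−rT) = (99.7964 − 109.72) × 0.989654 = -9.8209
Value = -S$9.82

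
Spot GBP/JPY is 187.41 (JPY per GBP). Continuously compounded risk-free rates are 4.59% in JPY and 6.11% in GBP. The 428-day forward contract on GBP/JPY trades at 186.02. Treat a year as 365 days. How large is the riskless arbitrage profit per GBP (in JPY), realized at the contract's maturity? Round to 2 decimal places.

Fair forward: F* = S·e^(carry·T), with carry = (r_JPY − r_GBP) = 0.0459 − 0.0611 = -0.0152
F* = 187.41 · e^(-0.0152 × 428/365) = 187.41 · e^-0.017824 = 187.41 × 0.982334 = 184.0992
Market 186.02 > fair 184.0992: forward overpriced → cash-and-carry (buy spot, short the forward).
At maturity, profit = |F_mkt − F*| = |186.02 − 184.0992| = 1.92 per GBP (in JPY)

1.92 per GBP (in JPY)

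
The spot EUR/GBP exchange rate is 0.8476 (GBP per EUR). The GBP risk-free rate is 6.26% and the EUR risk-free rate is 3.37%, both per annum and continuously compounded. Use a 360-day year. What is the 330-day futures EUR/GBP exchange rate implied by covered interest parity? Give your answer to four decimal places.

0.8704

F = S·e^((r_GBP − r_EUR)T) = 0.8476 · e^((0.0626 − 0.0337) × 330/360)
= 0.8476 · e^0.026492 = 0.8476 × 1.026846
F = 0.8704 GBP per EUR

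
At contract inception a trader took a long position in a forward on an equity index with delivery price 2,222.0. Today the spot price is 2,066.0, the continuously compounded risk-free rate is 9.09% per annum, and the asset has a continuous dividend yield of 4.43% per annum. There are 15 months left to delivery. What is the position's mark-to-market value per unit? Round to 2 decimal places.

Current fair forward for the remaining 15 months: F = S·e^((r − q)·T), (r − q) = 0.0909 − 0.0443 = 0.0466
F = 2066.0 · e^(0.0466 × 15/12) = 2066.0 × 1.05997996 = 2189.9186
Value of long forward = (F − K)·e^(−rT) = (2189.9186 − 2222.0) · e^(−0.0909·15/12)
= -32.0814 × 0.89259262 = -28.64

-28.64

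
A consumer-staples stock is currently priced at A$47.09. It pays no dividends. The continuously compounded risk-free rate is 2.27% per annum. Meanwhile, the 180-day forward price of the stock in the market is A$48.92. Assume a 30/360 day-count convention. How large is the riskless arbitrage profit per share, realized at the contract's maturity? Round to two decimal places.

Fair forward: F* = S·e^(carry·T), with carry = r = 0.0227
F* = 47.09 · e^(0.0227 × 180/360) = 47.09 · e^0.011350 = 47.09 × 1.011415 = A$47.6275
Market A$48.92 > fair A$47.6275: forward overpriced → cash-and-carry (buy spot, short the forward).
At maturity, profit = |F_mkt − F*| = |48.92 − 47.6275| = A$1.29 per share

A$1.29 per share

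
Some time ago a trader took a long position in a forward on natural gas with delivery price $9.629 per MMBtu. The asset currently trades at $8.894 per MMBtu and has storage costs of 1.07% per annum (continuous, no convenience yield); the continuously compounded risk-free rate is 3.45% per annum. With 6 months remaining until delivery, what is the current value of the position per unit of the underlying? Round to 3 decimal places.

-$0.523 per MMBtu

Current fair forward for the remaining 6 months: F = S·e^((r + u)·T), (r + u) = 0.0345 + 0.0107 = 0.0452
F = 8.894 · e^(0.0452 × 6/12) = 8.894 × 1.022857 = 9.0973
Value of long forward = (F − K)·e^(−rT) = (9.0973 − 9.629) · e^(−0.0345·6/12)
= -0.5317 × 0.982898 = -0.523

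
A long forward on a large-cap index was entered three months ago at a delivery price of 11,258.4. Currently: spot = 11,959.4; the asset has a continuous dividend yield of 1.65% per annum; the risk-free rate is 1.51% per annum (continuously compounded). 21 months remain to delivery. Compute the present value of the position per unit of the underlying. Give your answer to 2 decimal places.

654.22

Current fair forward for the remaining 21 months: F = S·e^((r − q)·T), (r − q) = 0.0151 − 0.0165 = -0.0014
F = 11959.4 · e^(-0.0014 × 21/12) = 11959.4 × 0.99755300 = 11930.1353
Value of long forward = (F − K)·e^(−rT) = (11930.1353 − 11258.4) · e^(−0.0151·21/12)
= 671.7353 × 0.97392109 = 654.22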